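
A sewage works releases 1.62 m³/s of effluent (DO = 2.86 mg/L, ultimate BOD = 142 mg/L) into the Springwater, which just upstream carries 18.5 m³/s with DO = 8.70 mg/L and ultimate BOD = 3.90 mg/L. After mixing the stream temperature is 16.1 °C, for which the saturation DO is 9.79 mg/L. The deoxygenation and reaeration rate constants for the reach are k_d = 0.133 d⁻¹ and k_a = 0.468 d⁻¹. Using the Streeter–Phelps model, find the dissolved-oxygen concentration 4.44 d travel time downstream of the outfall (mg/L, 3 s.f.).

DO ≈ 7.04 mg/L

Mixed DO = (18.5×8.70 + 1.62×2.86)/(18.5+1.62) = 165.6/20.12 = 8.230 mg/L.
Mixed L₀ = (18.5×3.90 + 1.62×142)/(20.12) = 302.2/20.12 = 15.02 mg/L.
Initial deficit D₀ = C_s − DO₀ = 9.79 − 8.230 = 1.560 mg/L.
D(4.44) = [0.133×15.02/(0.468−0.133)](e^(−0.133×4.44) − e^(−0.468×4.44)) + 1.560 e^(−0.468×4.44)
= 5.963 × (0.5540 − 0.1252) + 1.560 × 0.1252 = 2.753 mg/L.
DO = 9.79 − 2.753 = 7.037 mg/L.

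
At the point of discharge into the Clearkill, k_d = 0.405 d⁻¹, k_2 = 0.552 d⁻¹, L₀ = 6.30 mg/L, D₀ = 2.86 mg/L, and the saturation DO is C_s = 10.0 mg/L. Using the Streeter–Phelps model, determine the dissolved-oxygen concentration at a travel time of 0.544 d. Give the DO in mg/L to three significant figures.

DO ≈ 6.81 mg/L

k_d L₀/(k_2−k_d) = 0.405×6.30/(0.552−0.405) = 2.551/0.1470 = 17.36 mg/L.
e^(−k_d t) = e^(−0.405×0.5440) = 0.8023; e^(−k_2 t) = e^(−0.552×0.5440) = 0.7406.
D = 17.36 × (0.8023 − 0.7406) + 2.86 × 0.7406 = 1.070 + 2.118 = 3.188 mg/L.
DO = C_s − D = 10.0 − 3.188 = 6.812 mg/L.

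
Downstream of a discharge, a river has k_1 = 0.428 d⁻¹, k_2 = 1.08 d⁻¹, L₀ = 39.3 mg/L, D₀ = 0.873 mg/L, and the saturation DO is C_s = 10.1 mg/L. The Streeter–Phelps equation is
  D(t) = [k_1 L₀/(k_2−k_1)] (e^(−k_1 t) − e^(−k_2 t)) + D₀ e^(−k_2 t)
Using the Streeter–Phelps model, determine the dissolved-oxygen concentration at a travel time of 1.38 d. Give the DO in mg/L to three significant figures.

DO ≈ 1.42 mg/L

k_1 L₀/(k_2−k_1) = 0.428×39.3/(1.08−0.428) = 16.82/0.6520 = 25.80 mg/L.
e^(−k_1 t) = e^(−0.428×1.380) = 0.5540; e^(−k_2 t) = e^(−1.08×1.380) = 0.2253.
D = 25.80 × (0.5540 − 0.2253) + 0.873 × 0.2253 = 8.480 + 0.1967 = 8.676 mg/L.
DO = C_s − D = 10.1 − 8.676 = 1.424 mg/L.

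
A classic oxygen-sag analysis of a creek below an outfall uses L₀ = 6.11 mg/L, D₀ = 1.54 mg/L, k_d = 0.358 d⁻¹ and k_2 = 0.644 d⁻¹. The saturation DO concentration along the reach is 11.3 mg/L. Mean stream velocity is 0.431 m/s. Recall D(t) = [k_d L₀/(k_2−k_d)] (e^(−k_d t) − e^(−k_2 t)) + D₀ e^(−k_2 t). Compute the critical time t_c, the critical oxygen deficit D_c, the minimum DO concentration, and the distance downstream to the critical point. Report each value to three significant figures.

t_c ≈ 1.27 d; D_c ≈ 2.16 mg/L; min DO ≈ 9.14 mg/L; x_c ≈ 47.2 km

t_c = [1/(k_2−k_d)] ln[(k_2/k_d)(1 − D₀(k_2−k_d)/(k_d L₀))]
= [1/(0.644−0.358)] ln[(0.644/0.358)(1 − 1.54×0.2860/(0.358×6.11))]
= (1/0.2860) ln[1.799 × 0.7986] = 3.497 × ln(1.437) = 3.497 × 0.3623 = 1.267 d.
L(t_c) = L₀ e^(−k_d t_c) = 6.11 × 0.6354 = 3.882 mg/L, and at the critical point k_2 D_c = k_d L, so D_c = (0.358/0.644) × 3.882 = 2.158 mg/L.
Minimum DO = C_s − D_c = 11.3 − 2.158 = 9.142 mg/L.
x_c = v t_c = 0.431 m/s × 1.267 d × 86400 s/d = 47180 m ≈ 47.2 km.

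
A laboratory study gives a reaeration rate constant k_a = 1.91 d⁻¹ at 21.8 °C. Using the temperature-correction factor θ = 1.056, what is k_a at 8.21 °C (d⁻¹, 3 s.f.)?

k_a(T₂) = k_a(T₁) · θ^(T₂−T₁) = 1.91 × 1.056^(8.21−21.8)
= 1.91 × 1.056^-13.6 = 1.91 × 0.4769 = 0.9108 d⁻¹.

k_a ≈ 0.911 d⁻¹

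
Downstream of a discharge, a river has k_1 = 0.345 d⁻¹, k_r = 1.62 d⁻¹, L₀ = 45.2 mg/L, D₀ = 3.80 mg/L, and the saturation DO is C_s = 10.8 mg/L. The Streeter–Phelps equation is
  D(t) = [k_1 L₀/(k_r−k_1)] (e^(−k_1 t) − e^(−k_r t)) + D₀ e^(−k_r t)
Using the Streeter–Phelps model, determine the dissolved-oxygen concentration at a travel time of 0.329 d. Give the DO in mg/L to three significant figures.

DO ≈ 4.83 mg/L

k_1 L₀/(k_r−k_1) = 0.345×45.2/(1.62−0.345) = 15.59/1.275 = 12.23 mg/L.
e^(−k_1 t) = e^(−0.345×0.3290) = 0.8927; e^(−k_r t) = e^(−1.62×0.3290) = 0.5869.
D = 12.23 × (0.8927 − 0.5869) + 3.80 × 0.5869 = 3.741 + 2.230 = 5.971 mg/L.
DO = C_s − D = 10.8 − 5.971 = 4.829 mg/L.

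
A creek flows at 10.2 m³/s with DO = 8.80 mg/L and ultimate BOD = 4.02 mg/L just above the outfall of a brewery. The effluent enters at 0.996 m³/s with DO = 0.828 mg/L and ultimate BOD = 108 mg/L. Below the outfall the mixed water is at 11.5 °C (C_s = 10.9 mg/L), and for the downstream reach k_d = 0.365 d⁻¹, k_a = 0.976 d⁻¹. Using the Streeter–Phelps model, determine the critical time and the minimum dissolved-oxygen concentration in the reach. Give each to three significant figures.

Mixed DO = (10.2×8.80 + 0.996×0.828)/(10.2+0.996) = 90.58/11.20 = 8.091 mg/L.
Mixed L₀ = (10.2×4.02 + 0.996×108)/(11.20) = 148.6/11.20 = 13.27 mg/L.
Initial deficit D₀ = C_s − DO₀ = 10.9 − 8.091 = 2.809 mg/L.
t_c = (1/0.6110) ln[(0.976/0.365)(1 − 2.809×0.6110/(0.365×13.27))] = 1.637 × ln(1.726) = 0.8937 d.
D_c = (0.365/0.976) × 13.27 × e^(−0.365×0.8937) = 0.3740 × 13.27 × 0.7217 = 3.581 mg/L.
Minimum DO = 10.9 − 3.581 = 7.319 mg/L.

t_c ≈ 0.894 d; minimum DO ≈ 7.32 mg/L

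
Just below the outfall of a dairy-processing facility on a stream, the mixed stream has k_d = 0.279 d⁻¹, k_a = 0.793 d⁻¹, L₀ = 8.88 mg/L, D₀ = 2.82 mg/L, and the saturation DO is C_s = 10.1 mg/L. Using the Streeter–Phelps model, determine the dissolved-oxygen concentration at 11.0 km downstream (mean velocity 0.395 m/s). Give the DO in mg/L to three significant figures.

Travel time t = x/v = 11.0 km / (0.395 m/s) = 11000 m / 0.395 m/s = 27850 s = 0.3223 d.
k_d L₀/(k_a−k_d) = 0.279×8.88/(0.793−0.279) = 2.478/0.5140 = 4.820 mg/L.
e^(−k_d t) = e^(−0.279×0.3223) = 0.9140; e^(−k_a t) = e^(−0.793×0.3223) = 0.7745.
D = 4.820 × (0.9140 − 0.7745) + 2.82 × 0.7745 = 0.6726 + 2.184 = 2.857 mg/L.
DO = C_s − D = 10.1 − 2.857 = 7.243 mg/L.

DO ≈ 7.24 mg/L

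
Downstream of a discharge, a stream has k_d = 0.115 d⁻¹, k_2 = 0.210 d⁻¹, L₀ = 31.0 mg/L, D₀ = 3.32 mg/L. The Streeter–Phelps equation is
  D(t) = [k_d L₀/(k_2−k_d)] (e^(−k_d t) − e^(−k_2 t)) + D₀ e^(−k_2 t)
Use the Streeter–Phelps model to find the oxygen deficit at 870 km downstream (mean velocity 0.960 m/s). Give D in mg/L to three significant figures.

D ≈ 7.45 mg/L

Travel time t = x/v = 870 km / (0.960 m/s) = 870000 m / 0.960 m/s = 906200 s = 10.49 d.
k_d L₀/(k_2−k_d) = 0.115×31.0/(0.210−0.115) = 3.565/0.09500 = 37.53 mg/L.
e^(−k_d t) = e^(−0.115×10.49) = 0.2993; e^(−k_2 t) = e^(−0.210×10.49) = 0.1105.
D = 37.53 × (0.2993 − 0.1105) + 3.32 × 0.1105 = 7.086 + 0.3669 = 7.452 mg/L.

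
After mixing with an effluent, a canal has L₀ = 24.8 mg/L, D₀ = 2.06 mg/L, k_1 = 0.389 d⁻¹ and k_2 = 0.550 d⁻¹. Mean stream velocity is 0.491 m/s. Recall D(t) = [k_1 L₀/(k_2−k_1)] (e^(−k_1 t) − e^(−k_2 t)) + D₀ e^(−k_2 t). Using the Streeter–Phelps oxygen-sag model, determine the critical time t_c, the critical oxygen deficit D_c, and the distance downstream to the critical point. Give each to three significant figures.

At the critical point dD/dt = 0, so k_1 L₀ e^(−k_1 t) = k_2 D. Substituting D(t) from the Streeter–Phelps equation and solving for t gives
t_c = ln[(k_2/k_1)(1 − D₀(k_2−k_1)/(k_1 L₀))] / (k_2−k_1).
Here k_2−k_1 = 0.1610 d⁻¹ and 1 − D₀(k_2−k_1)/(k_1 L₀) = 1 − 2.06×0.1610/(0.389×24.8) = 0.9656, so
t_c = ln(1.414 × 0.9656) / 0.1610 = 0.3114 / 0.1610 = 1.934 d.
D_c = (k_1/k_2) L₀ e^(−k_1 t_c) = (0.389/0.550) × 24.8 × e^(−0.389×1.934) = 0.7073 × 24.8 × 0.4713 = 8.267 mg/L.
x_c = v t_c = 0.491 m/s × 1.934 d × 86400 s/d = 82040 m ≈ 82.0 km.

t_c ≈ 1.93 d; D_c ≈ 8.27 mg/L; x_c ≈ 82.0 km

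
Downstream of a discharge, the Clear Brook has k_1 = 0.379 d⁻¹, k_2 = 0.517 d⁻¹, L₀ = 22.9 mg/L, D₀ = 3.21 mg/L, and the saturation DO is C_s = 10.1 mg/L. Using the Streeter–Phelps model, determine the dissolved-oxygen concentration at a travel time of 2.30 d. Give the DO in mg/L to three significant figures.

DO ≈ 1.97 mg/L

k_1 L₀/(k_2−k_1) = 0.379×22.9/(0.517−0.379) = 8.679/0.1380 = 62.89 mg/L.
e^(−k_1 t) = e^(−0.379×2.300) = 0.4182; e^(−k_2 t) = e^(−0.517×2.300) = 0.3045.
D = 62.89 × (0.4182 − 0.3045) + 3.21 × 0.3045 = 7.154 + 0.9774 = 8.131 mg/L.
DO = C_s − D = 10.1 − 8.131 = 1.969 mg/L.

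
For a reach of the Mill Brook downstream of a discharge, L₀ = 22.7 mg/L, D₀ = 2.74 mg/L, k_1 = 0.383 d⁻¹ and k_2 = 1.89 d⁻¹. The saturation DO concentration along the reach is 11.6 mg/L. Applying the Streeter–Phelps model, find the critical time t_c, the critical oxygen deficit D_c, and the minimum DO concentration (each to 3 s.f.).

t_c = [1/(k_2−k_1)] ln[(k_2/k_1)(1 − D₀(k_2−k_1)/(k_1 L₀))]
= [1/(1.89−0.383)] ln[(1.89/0.383)(1 − 2.74×1.507/(0.383×22.7))]
= (1/1.507) ln[4.935 × 0.5251] = 0.6636 × ln(2.591) = 0.6636 × 0.9521 = 0.6318 d.
D_c = (k_1/k_2) L₀ e^(−k_1 t_c) = (0.383/1.89) × 22.7 × e^(−0.383×0.6318) = 0.2026 × 22.7 × 0.7851 = 3.611 mg/L.
Minimum DO = C_s − D_c = 11.6 − 3.611 = 7.989 mg/L.

t_c ≈ 0.632 d; D_c ≈ 3.61 mg/L; min DO ≈ 7.99 mg/L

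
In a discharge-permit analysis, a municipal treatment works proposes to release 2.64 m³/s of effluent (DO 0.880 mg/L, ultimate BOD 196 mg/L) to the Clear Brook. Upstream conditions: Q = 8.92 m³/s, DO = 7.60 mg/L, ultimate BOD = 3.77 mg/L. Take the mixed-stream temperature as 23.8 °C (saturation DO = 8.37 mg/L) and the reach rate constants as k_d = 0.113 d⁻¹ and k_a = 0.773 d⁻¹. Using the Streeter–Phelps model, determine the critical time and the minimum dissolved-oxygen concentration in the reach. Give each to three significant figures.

t_c ≈ 2.41 d; minimum DO ≈ 3.06 mg/L

Mixed DO = (8.92×7.60 + 2.64×0.880)/(8.92+2.64) = 70.12/11.56 = 6.065 mg/L.
Mixed L₀ = (8.92×3.77 + 2.64×196)/(11.56) = 551.1/11.56 = 47.67 mg/L.
Initial deficit D₀ = C_s − DO₀ = 8.37 − 6.065 = 2.305 mg/L.
t_c = (1/0.6600) ln[(0.773/0.113)(1 − 2.305×0.6600/(0.113×47.67))] = 1.515 × ln(4.909) = 2.411 d.
D_c = (0.113/0.773) × 47.67 × e^(−0.113×2.411) = 0.1462 × 47.67 × 0.7615 = 5.307 mg/L.
Minimum DO = 8.37 − 5.307 = 3.063 mg/L.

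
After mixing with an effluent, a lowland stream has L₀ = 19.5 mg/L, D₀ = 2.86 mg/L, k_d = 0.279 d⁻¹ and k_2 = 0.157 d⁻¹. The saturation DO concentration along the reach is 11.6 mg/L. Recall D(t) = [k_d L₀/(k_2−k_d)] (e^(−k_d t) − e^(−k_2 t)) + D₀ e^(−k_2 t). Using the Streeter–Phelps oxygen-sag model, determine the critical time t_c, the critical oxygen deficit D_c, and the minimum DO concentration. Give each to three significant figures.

t_c ≈ 4.20 d; D_c ≈ 10.7 mg/L; min DO ≈ 0.874 mg/L

t_c = [1/(k_2−k_d)] ln[(k_2/k_d)(1 − D₀(k_2−k_d)/(k_d L₀))]
= [1/(0.157−0.279)] ln[(0.157/0.279)(1 − 2.86×-0.1220/(0.279×19.5))]
= (1/-0.1220) ln[0.5627 × 1.064] = -8.197 × ln(0.5988) = -8.197 × -0.5128 = 4.203 d.
L(t_c) = L₀ e^(−k_d t_c) = 19.5 × 0.3095 = 6.036 mg/L, and at the critical point k_2 D_c = k_d L, so D_c = (0.279/0.157) × 6.036 = 10.73 mg/L.
Minimum DO = C_s − D_c = 11.6 − 10.73 = 0.8742 mg/L.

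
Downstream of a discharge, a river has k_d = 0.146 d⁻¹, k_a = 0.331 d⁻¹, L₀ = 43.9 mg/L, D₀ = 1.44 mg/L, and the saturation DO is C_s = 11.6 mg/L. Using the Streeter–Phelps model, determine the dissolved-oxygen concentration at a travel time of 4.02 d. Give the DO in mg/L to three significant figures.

k_d L₀/(k_a−k_d) = 0.146×43.9/(0.331−0.146) = 6.409/0.1850 = 34.65 mg/L.
e^(−k_d t) = e^(−0.146×4.020) = 0.5560; e^(−k_a t) = e^(−0.331×4.020) = 0.2643.
D = 34.65 × (0.5560 − 0.2643) + 1.44 × 0.2643 = 10.11 + 0.3806 = 10.49 mg/L.
DO = C_s − D = 11.6 − 10.49 = 1.112 mg/L.

DO ≈ 1.11 mg/L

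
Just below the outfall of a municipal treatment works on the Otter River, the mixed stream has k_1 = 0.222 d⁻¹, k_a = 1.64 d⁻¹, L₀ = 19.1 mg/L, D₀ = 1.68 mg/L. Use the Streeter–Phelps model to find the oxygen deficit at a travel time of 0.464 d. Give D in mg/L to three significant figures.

D ≈ 2.09 mg/L

k_1 L₀/(k_a−k_1) = 0.222×19.1/(1.64−0.222) = 4.240/1.418 = 2.990 mg/L.
e^(−k_1 t) = e^(−0.222×0.4640) = 0.9021; e^(−k_a t) = e^(−1.64×0.4640) = 0.4672.
D = 2.990 × (0.9021 − 0.4672) + 1.68 × 0.4672 = 1.300 + 0.7849 = 2.085 mg/L.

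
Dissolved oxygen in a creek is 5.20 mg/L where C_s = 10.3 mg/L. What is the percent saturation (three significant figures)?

% saturation = C/C_s × 100 = 5.20/10.3 × 100 = 50.5 %.

50.5 % saturation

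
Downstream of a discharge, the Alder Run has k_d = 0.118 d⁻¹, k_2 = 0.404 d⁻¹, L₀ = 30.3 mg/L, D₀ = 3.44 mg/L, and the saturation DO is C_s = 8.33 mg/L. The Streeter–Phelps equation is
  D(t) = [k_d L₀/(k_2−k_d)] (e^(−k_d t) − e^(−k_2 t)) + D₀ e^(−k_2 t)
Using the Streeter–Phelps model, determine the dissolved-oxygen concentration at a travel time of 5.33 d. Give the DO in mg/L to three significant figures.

DO ≈ 2.72 mg/L

k_d L₀/(k_2−k_d) = 0.118×30.3/(0.404−0.118) = 3.575/0.2860 = 12.50 mg/L.
e^(−k_d t) = e^(−0.118×5.330) = 0.5332; e^(−k_2 t) = e^(−0.404×5.330) = 0.1161.
D = 12.50 × (0.5332 − 0.1161) + 3.44 × 0.1161 = 5.214 + 0.3994 = 5.613 mg/L.
DO = C_s − D = 8.33 − 5.613 = 2.717 mg/L.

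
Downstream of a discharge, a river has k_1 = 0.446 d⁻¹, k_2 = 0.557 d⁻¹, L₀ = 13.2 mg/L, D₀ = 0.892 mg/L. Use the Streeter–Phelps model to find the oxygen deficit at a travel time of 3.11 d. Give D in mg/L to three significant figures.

k_1 L₀/(k_2−k_1) = 0.446×13.2/(0.557−0.446) = 5.887/0.1110 = 53.04 mg/L.
e^(−k_1 t) = e^(−0.446×3.110) = 0.2498; e^(−k_2 t) = e^(−0.557×3.110) = 0.1769.
D = 53.04 × (0.2498 − 0.1769) + 0.892 × 0.1769 = 3.868 + 0.1578 = 4.026 mg/L.

D ≈ 4.03 mg/L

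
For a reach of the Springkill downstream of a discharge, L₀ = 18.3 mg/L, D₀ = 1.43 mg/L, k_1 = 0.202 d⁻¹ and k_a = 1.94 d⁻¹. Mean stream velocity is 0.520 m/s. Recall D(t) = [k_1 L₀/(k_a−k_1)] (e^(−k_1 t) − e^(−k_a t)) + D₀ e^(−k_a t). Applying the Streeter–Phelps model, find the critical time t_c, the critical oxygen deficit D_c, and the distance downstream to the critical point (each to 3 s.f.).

t_c ≈ 0.660 d; D_c ≈ 1.67 mg/L; x_c ≈ 29.6 km

At the critical point dD/dt = 0, so k_1 L₀ e^(−k_1 t) = k_a D. Substituting D(t) from the Streeter–Phelps equation and solving for t gives
t_c = ln[(k_a/k_1)(1 − D₀(k_a−k_1)/(k_1 L₀))] / (k_a−k_1).
Here k_a−k_1 = 1.738 d⁻¹ and 1 − D₀(k_a−k_1)/(k_1 L₀) = 1 − 1.43×1.738/(0.202×18.3) = 0.3277, so
t_c = ln(9.604 × 0.3277) / 1.738 = 1.146 / 1.738 = 0.6596 d.
D_c = (k_1/k_a) L₀ e^(−k_1 t_c) = (0.202/1.94) × 18.3 × e^(−0.202×0.6596) = 0.1041 × 18.3 × 0.8753 = 1.668 mg/L.
x_c = v t_c = 0.520 m/s × 0.6596 d × 86400 s/d = 29640 m ≈ 29.6 km.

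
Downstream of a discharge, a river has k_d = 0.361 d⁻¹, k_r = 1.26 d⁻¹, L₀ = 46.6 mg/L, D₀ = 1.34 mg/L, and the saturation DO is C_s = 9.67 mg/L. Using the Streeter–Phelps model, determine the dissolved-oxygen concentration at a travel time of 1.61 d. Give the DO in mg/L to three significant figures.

k_d L₀/(k_r−k_d) = 0.361×46.6/(1.26−0.361) = 16.82/0.8990 = 18.71 mg/L.
e^(−k_d t) = e^(−0.361×1.610) = 0.5592; e^(−k_r t) = e^(−1.26×1.610) = 0.1315.
D = 18.71 × (0.5592 − 0.1315) + 1.34 × 0.1315 = 8.003 + 0.1762 = 8.180 mg/L.
DO = C_s − D = 9.67 − 8.180 = 1.490 mg/L.

DO ≈ 1.49 mg/L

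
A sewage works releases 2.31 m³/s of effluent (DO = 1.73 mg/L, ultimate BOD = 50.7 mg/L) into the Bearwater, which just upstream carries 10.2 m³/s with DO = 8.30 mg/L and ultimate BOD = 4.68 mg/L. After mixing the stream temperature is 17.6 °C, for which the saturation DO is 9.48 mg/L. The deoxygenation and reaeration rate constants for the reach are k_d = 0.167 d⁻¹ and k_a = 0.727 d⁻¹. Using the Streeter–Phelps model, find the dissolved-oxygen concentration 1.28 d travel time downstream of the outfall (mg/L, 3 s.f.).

DO ≈ 6.91 mg/L

Mixed DO = (10.2×8.30 + 2.31×1.73)/(10.2+2.31) = 88.66/12.51 = 7.087 mg/L.
Mixed L₀ = (10.2×4.68 + 2.31×50.7)/(12.51) = 164.9/12.51 = 13.18 mg/L.
Initial deficit D₀ = C_s − DO₀ = 9.48 − 7.087 = 2.393 mg/L.
D(1.28) = [0.167×13.18/(0.727−0.167)](e^(−0.167×1.28) − e^(−0.727×1.28)) + 2.393 e^(−0.727×1.28)
= 3.930 × (0.8075 − 0.3943) + 2.393 × 0.3943 = 2.568 mg/L.
DO = 9.48 − 2.568 = 6.912 mg/L.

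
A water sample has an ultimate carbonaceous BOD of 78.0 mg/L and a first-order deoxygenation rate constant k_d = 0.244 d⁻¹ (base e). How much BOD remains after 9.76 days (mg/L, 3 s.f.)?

L ≈ 7.21 mg/L

L_t = L₀ e^(−k_d t) = 78.0 × e^(−0.244×9.76) = 78.0 × 0.09242 = 7.209 mg/L.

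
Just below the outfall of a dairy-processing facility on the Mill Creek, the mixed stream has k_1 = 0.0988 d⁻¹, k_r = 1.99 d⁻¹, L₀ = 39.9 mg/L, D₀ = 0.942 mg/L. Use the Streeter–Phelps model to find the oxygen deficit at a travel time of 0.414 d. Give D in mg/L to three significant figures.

k_1 L₀/(k_r−k_1) = 0.0988×39.9/(1.99−0.0988) = 3.942/1.891 = 2.084 mg/L.
e^(−k_1 t) = e^(−0.0988×0.4140) = 0.9599; e^(−k_r t) = e^(−1.99×0.4140) = 0.4387.
D = 2.084 × (0.9599 − 0.4387) + 0.942 × 0.4387 = 1.086 + 0.4133 = 1.500 mg/L.

D ≈ 1.50 mg/L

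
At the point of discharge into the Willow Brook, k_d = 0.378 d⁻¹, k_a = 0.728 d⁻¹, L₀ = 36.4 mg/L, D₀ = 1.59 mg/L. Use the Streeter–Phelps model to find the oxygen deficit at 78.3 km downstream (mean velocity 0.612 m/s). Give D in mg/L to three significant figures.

D ≈ 9.63 mg/L

Travel time t = x/v = 78.3 km / (0.612 m/s) = 78300 m / 0.612 m/s = 127900 s = 1.481 d.
k_d L₀/(k_a−k_d) = 0.378×36.4/(0.728−0.378) = 13.76/0.3500 = 39.31 mg/L.
e^(−k_d t) = e^(−0.378×1.481) = 0.5714; e^(−k_a t) = e^(−0.728×1.481) = 0.3403.
D = 39.31 × (0.5714 − 0.3403) + 1.59 × 0.3403 = 9.085 + 0.5410 = 9.626 mg/L.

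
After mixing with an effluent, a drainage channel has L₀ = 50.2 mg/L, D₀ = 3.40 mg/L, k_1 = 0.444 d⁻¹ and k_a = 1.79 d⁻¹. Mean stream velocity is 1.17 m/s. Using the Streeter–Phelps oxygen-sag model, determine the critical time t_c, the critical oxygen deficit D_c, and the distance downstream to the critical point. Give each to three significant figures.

t_c ≈ 0.865 d; D_c ≈ 8.48 mg/L; x_c ≈ 87.4 km

t_c = [1/(k_a−k_1)] ln[(k_a/k_1)(1 − D₀(k_a−k_1)/(k_1 L₀))]
= [1/(1.79−0.444)] ln[(1.79/0.444)(1 − 3.40×1.346/(0.444×50.2))]
= (1/1.346) ln[4.032 × 0.7947] = 0.7429 × ln(3.204) = 0.7429 × 1.164 = 0.8650 d.
D_c = (k_1/k_a) L₀ e^(−k_1 t_c) = (0.444/1.79) × 50.2 × e^(−0.444×0.8650) = 0.2480 × 50.2 × 0.6811 = 8.481 mg/L.
x_c = v t_c = 1.17 m/s × 0.8650 d × 86400 s/d = 87440 m ≈ 87.4 km.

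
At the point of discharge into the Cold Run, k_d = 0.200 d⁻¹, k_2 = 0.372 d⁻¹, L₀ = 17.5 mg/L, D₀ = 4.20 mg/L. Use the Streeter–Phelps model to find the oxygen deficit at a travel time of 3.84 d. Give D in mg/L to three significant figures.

D ≈ 5.57 mg/L

k_d L₀/(k_2−k_d) = 0.200×17.5/(0.372−0.200) = 3.500/0.1720 = 20.35 mg/L.
e^(−k_d t) = e^(−0.200×3.840) = 0.4639; e^(−k_2 t) = e^(−0.372×3.840) = 0.2397.
D = 20.35 × (0.4639 − 0.2397) + 4.20 × 0.2397 = 4.564 + 1.007 = 5.570 mg/L.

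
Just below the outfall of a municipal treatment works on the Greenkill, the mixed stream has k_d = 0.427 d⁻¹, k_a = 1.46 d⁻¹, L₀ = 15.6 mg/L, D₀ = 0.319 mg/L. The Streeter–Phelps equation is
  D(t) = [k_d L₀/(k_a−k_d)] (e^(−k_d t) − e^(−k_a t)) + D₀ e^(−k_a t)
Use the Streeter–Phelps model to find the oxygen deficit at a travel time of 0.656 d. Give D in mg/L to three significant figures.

k_d L₀/(k_a−k_d) = 0.427×15.6/(1.46−0.427) = 6.661/1.033 = 6.448 mg/L.
e^(−k_d t) = e^(−0.427×0.6560) = 0.7557; e^(−k_a t) = e^(−1.46×0.6560) = 0.3838.
D = 6.448 × (0.7557 − 0.3838) + 0.319 × 0.3838 = 2.398 + 0.1224 = 2.521 mg/L.

D ≈ 2.52 mg/L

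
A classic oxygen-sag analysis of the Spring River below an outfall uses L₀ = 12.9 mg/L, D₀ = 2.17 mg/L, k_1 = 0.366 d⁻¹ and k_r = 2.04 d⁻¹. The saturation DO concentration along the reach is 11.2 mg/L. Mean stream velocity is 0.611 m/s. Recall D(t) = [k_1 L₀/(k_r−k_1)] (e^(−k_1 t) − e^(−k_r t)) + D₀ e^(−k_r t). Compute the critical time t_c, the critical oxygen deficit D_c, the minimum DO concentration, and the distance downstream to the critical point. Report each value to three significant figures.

t_c ≈ 0.150 d; D_c ≈ 2.19 mg/L; min DO ≈ 9.01 mg/L; x_c ≈ 7.92 km

t_c = [1/(k_r−k_1)] ln[(k_r/k_1)(1 − D₀(k_r−k_1)/(k_1 L₀))]
= [1/(2.04−0.366)] ln[(2.04/0.366)(1 − 2.17×1.674/(0.366×12.9))]
= (1/1.674) ln[5.574 × 0.2306] = 0.5974 × ln(1.285) = 0.5974 × 0.2511 = 0.1500 d.
D_c = (k_1/k_r) L₀ e^(−k_1 t_c) = (0.366/2.04) × 12.9 × e^(−0.366×0.1500) = 0.1794 × 12.9 × 0.9466 = 2.191 mg/L.
Minimum DO = C_s − D_c = 11.2 − 2.191 = 9.009 mg/L.
x_c = v t_c = 0.611 m/s × 0.1500 d × 86400 s/d = 7917 m ≈ 7.92 km.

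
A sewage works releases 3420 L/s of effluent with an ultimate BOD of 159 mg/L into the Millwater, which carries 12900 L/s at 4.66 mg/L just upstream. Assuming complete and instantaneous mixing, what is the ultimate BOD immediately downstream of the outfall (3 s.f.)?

37.0 mg/L

Flow-weighted mixing: C = (Q_r C_r + Q_w C_w)/(Q_r + Q_w)
= (12900×4.66 + 3420×159)/(12900 + 3420) = 603900/16320 = 37.00 mg/L.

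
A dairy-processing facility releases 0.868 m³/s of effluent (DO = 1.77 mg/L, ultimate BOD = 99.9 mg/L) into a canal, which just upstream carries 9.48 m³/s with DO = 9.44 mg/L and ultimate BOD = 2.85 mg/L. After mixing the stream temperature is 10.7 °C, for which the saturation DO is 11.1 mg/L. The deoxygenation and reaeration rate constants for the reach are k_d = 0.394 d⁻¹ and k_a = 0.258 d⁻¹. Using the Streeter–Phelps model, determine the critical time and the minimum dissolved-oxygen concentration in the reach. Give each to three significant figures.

t_c ≈ 2.60 d; minimum DO ≈ 5.07 mg/L

Mixed DO = (9.48×9.44 + 0.868×1.77)/(9.48+0.868) = 91.03/10.35 = 8.797 mg/L.
Mixed L₀ = (9.48×2.85 + 0.868×99.9)/(10.35) = 113.7/10.35 = 10.99 mg/L.
Initial deficit D₀ = C_s − DO₀ = 11.1 − 8.797 = 2.303 mg/L.
t_c = (1/-0.1360) ln[(0.258/0.394)(1 − 2.303×-0.1360/(0.394×10.99))] = -7.353 × ln(0.7022) = 2.600 d.
D_c = (0.394/0.258) × 10.99 × e^(−0.394×2.600) = 1.527 × 10.99 × 0.3591 = 6.027 mg/L.
Minimum DO = 11.1 − 6.027 = 5.073 mg/L.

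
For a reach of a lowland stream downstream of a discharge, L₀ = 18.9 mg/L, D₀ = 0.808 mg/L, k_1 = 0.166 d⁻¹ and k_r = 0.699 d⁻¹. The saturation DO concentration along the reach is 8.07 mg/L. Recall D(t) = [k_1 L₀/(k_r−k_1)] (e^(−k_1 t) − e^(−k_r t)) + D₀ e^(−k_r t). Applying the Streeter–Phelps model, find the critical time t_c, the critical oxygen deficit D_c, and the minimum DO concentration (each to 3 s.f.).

t_c ≈ 2.42 d; D_c ≈ 3.00 mg/L; min DO ≈ 5.07 mg/L

With k_r/k_1 = 4.211 and 1 − D₀(k_r−k_1)/(k_1 L₀) = 0.8627,
t_c = ln(4.211 × 0.8627) / (0.699 − 0.166) = ln(3.633) / 0.5330 = 1.290/0.5330 = 2.420 d.
L(t_c) = L₀ e^(−k_1 t_c) = 18.9 × 0.6691 = 12.65 mg/L, and at the critical point k_r D_c = k_1 L, so D_c = (0.166/0.699) × 12.65 = 3.003 mg/L.
Minimum DO = C_s − D_c = 8.07 − 3.003 = 5.067 mg/L.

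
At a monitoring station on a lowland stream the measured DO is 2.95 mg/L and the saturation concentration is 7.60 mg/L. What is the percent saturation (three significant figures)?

38.8 % saturation

% saturation = C/C_s × 100 = 2.95/7.60 × 100 = 38.8 %.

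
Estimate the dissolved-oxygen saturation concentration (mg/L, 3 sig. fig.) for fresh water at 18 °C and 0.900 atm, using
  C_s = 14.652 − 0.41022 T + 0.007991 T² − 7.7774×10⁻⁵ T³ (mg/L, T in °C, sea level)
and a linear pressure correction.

At sea level: C_s = 14.652 − 0.41022×18 + 0.007991×18² − 7.7774×10⁻⁵×18³ = 9.404 mg/L.
Pressure correction: C_s' = 9.404 × 0.900 = 8.463 mg/L.

C_s ≈ 8.46 mg/L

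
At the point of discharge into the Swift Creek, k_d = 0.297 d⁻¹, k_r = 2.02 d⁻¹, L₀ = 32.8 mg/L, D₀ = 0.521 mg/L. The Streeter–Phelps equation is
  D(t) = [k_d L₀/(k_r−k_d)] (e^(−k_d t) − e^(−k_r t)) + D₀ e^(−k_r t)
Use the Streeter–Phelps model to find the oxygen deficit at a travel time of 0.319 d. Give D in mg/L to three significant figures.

D ≈ 2.45 mg/L

k_d L₀/(k_r−k_d) = 0.297×32.8/(2.02−0.297) = 9.742/1.723 = 5.654 mg/L.
e^(−k_d t) = e^(−0.297×0.3190) = 0.9096; e^(−k_r t) = e^(−2.02×0.3190) = 0.5250.
D = 5.654 × (0.9096 − 0.5250) + 0.521 × 0.5250 = 2.175 + 0.2735 = 2.448 mg/L.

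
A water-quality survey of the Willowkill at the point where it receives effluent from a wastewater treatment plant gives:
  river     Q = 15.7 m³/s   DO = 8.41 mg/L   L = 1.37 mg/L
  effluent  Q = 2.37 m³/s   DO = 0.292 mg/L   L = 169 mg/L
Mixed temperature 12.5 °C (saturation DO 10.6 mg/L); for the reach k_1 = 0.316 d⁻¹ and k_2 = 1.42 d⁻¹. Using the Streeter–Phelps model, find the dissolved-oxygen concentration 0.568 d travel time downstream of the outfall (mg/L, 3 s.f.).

DO ≈ 6.54 mg/L

Mixed DO = (15.7×8.41 + 2.37×0.292)/(15.7+2.37) = 132.7/18.07 = 7.345 mg/L.
Mixed L₀ = (15.7×1.37 + 2.37×169)/(18.07) = 422.0/18.07 = 23.36 mg/L.
Initial deficit D₀ = C_s − DO₀ = 10.6 − 7.345 = 3.255 mg/L.
D(0.568) = [0.316×23.36/(1.42−0.316)](e^(−0.316×0.568) − e^(−1.42×0.568)) + 3.255 e^(−1.42×0.568)
= 6.685 × (0.8357 − 0.4464) + 3.255 × 0.4464 = 4.055 mg/L.
DO = 10.6 − 4.055 = 6.545 mg/L.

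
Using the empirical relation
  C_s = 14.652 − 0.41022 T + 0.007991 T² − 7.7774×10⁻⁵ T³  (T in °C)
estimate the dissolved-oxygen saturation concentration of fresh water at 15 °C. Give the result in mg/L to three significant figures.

C_s = 14.652 − 0.41022×15 + 0.007991×15² − 7.7774×10⁻⁵×15³ = 10.03 mg/L.

C_s ≈ 10.0 mg/L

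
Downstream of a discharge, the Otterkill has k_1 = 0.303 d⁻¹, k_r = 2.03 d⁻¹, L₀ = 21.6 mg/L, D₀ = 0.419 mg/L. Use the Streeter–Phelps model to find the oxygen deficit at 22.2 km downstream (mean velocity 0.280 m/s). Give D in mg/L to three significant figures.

D ≈ 2.35 mg/L

Travel time t = x/v = 22.2 km / (0.280 m/s) = 22200 m / 0.280 m/s = 79290 s = 0.9177 d.
k_1 L₀/(k_r−k_1) = 0.303×21.6/(2.03−0.303) = 6.545/1.727 = 3.790 mg/L.
e^(−k_1 t) = e^(−0.303×0.9177) = 0.7573; e^(−k_r t) = e^(−2.03×0.9177) = 0.1552.
D = 3.790 × (0.7573 − 0.1552) + 0.419 × 0.1552 = 2.282 + 0.06504 = 2.347 mg/L.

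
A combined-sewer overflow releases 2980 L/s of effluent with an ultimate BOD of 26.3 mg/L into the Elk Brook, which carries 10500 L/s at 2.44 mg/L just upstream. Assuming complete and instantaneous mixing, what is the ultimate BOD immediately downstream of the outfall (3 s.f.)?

7.71 mg/L

Flow-weighted mixing: C = (Q_r C_r + Q_w C_w)/(Q_r + Q_w)
= (10500×2.44 + 2980×26.3)/(10500 + 2980) = 104000/13480 = 7.715 mg/L.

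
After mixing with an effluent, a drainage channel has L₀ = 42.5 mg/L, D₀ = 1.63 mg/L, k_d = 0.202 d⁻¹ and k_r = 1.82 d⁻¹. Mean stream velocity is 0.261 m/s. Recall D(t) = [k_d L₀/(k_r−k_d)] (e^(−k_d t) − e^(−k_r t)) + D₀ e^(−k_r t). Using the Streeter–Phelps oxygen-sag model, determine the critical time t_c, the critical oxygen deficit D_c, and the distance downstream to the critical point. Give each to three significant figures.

t_c ≈ 1.13 d; D_c ≈ 3.75 mg/L; x_c ≈ 25.5 km

With k_r/k_d = 9.010 and 1 − D₀(k_r−k_d)/(k_d L₀) = 0.6928,
t_c = ln(9.010 × 0.6928) / (1.82 − 0.202) = ln(6.242) / 1.618 = 1.831/1.618 = 1.132 d.
D_c = (k_d/k_r) L₀ e^(−k_d t_c) = (0.202/1.82) × 42.5 × e^(−0.202×1.132) = 0.1110 × 42.5 × 0.7956 = 3.753 mg/L.
x_c = v t_c = 0.261 m/s × 1.132 d × 86400 s/d = 25520 m ≈ 25.5 km.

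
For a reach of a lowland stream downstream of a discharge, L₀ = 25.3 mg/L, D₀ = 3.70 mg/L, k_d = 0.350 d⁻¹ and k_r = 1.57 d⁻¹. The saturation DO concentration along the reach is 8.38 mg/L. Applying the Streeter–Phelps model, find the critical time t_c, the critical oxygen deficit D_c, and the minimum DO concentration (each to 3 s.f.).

t_c = [1/(k_r−k_d)] ln[(k_r/k_d)(1 − D₀(k_r−k_d)/(k_d L₀))]
= [1/(1.57−0.350)] ln[(1.57/0.350)(1 − 3.70×1.220/(0.350×25.3))]
= (1/1.220) ln[4.486 × 0.4902] = 0.8197 × ln(2.199) = 0.8197 × 0.7880 = 0.6459 d.
D_c = (k_d/k_r) L₀ e^(−k_d t_c) = (0.350/1.57) × 25.3 × e^(−0.350×0.6459) = 0.2229 × 25.3 × 0.7977 = 4.499 mg/L.
Minimum DO = C_s − D_c = 8.38 − 4.499 = 3.881 mg/L.

t_c ≈ 0.646 d; D_c ≈ 4.50 mg/L; min DO ≈ 3.88 mg/L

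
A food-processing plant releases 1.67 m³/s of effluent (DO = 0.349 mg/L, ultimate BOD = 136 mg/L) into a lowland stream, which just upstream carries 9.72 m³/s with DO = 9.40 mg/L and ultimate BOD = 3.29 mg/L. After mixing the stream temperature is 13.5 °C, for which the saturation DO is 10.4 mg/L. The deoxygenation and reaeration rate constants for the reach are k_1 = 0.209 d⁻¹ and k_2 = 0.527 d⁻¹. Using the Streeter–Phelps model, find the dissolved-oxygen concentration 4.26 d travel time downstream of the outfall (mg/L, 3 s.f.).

DO ≈ 5.60 mg/L

Mixed DO = (9.72×9.40 + 1.67×0.349)/(9.72+1.67) = 91.95/11.39 = 8.073 mg/L.
Mixed L₀ = (9.72×3.29 + 1.67×136)/(11.39) = 259.1/11.39 = 22.75 mg/L.
Initial deficit D₀ = C_s − DO₀ = 10.4 − 8.073 = 2.327 mg/L.
D(4.26) = [0.209×22.75/(0.527−0.209)](e^(−0.209×4.26) − e^(−0.527×4.26)) + 2.327 e^(−0.527×4.26)
= 14.95 × (0.4105 − 0.1059) + 2.327 × 0.1059 = 4.800 mg/L.
DO = 10.4 − 4.800 = 5.600 mg/L.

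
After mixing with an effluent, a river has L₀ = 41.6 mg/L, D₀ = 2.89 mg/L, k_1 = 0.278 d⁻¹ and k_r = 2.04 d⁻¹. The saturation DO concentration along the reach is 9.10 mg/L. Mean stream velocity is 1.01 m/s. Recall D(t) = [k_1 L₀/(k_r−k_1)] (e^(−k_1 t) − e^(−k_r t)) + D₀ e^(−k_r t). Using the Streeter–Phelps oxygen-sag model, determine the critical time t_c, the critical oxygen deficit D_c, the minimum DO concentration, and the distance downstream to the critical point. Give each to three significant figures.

t_c ≈ 0.802 d; D_c ≈ 4.54 mg/L; min DO ≈ 4.56 mg/L; x_c ≈ 70.0 km

With k_r/k_1 = 7.338 and 1 − D₀(k_r−k_1)/(k_1 L₀) = 0.5597,
t_c = ln(7.338 × 0.5597) / (2.04 − 0.278) = ln(4.107) / 1.762 = 1.413/1.762 = 0.8018 d.
D_c = (k_1/k_r) L₀ e^(−k_1 t_c) = (0.278/2.04) × 41.6 × e^(−0.278×0.8018) = 0.1363 × 41.6 × 0.8002 = 4.536 mg/L.
Minimum DO = C_s − D_c = 9.10 − 4.536 = 4.564 mg/L.
x_c = v t_c = 1.01 m/s × 0.8018 d × 86400 s/d = 69960 m ≈ 70.0 km.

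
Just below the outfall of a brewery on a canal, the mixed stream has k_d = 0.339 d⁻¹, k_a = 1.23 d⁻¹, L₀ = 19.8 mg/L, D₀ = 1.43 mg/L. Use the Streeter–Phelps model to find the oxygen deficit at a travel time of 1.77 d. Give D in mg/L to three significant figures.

D ≈ 3.44 mg/L

k_d L₀/(k_a−k_d) = 0.339×19.8/(1.23−0.339) = 6.712/0.8910 = 7.533 mg/L.
e^(−k_d t) = e^(−0.339×1.770) = 0.5488; e^(−k_a t) = e^(−1.23×1.770) = 0.1134.
D = 7.533 × (0.5488 − 0.1134) + 1.43 × 0.1134 = 3.280 + 0.1621 = 3.442 mg/L.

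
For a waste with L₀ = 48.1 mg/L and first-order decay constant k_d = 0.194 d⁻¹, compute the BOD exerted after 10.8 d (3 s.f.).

y ≈ 42.2 mg/L

y_t = L₀(1 − e^(−k_d t)) = 48.1 × (1 − e^(−0.194×10.8))
= 48.1 × (1 − 0.1230) = 48.1 × 0.8770 = 42.18 mg/L.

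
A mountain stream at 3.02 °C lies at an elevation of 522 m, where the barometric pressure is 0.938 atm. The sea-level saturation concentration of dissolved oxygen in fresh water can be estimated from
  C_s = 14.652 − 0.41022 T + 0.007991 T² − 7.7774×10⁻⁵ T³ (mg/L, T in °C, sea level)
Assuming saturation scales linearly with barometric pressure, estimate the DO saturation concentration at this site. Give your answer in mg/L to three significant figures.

At sea level: C_s = 14.652 − 0.41022×3.02 + 0.007991×3.02² − 7.7774×10⁻⁵×3.02³ = 13.48 mg/L.
Pressure correction: C_s' = 13.48 × 0.938 = 12.65 mg/L.

C_s ≈ 12.6 mg/L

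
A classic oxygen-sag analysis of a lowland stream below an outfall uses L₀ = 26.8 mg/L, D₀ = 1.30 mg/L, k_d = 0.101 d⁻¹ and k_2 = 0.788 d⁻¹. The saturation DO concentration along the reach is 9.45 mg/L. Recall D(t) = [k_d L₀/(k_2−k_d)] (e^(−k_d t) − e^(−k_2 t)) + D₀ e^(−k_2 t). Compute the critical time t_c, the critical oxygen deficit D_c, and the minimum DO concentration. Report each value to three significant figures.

With k_2/k_d = 7.802 and 1 − D₀(k_2−k_d)/(k_d L₀) = 0.6701,
t_c = ln(7.802 × 0.6701) / (0.788 − 0.101) = ln(5.228) / 0.6870 = 1.654/0.6870 = 2.408 d.
L(t_c) = L₀ e^(−k_d t_c) = 26.8 × 0.7841 = 21.02 mg/L, and at the critical point k_2 D_c = k_d L, so D_c = (0.101/0.788) × 21.02 = 2.694 mg/L.
Minimum DO = C_s − D_c = 9.45 − 2.694 = 6.756 mg/L.

t_c ≈ 2.41 d; D_c ≈ 2.69 mg/L; min DO ≈ 6.76 mg/L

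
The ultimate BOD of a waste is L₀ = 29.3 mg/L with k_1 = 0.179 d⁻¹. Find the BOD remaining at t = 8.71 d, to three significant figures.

L ≈ 6.16 mg/L

L_t = L₀ e^(−k_1 t) = 29.3 × e^(−0.179×8.71) = 29.3 × 0.2103 = 6.163 mg/L.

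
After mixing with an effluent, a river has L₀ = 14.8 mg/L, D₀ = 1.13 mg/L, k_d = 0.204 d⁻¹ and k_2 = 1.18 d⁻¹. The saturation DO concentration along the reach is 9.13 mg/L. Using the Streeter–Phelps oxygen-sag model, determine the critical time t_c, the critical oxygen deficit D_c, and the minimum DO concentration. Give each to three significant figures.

t_c ≈ 1.33 d; D_c ≈ 1.95 mg/L; min DO ≈ 7.18 mg/L

At the critical point dD/dt = 0, so k_d L₀ e^(−k_d t) = k_2 D. Substituting D(t) from the Streeter–Phelps equation and solving for t gives
t_c = ln[(k_2/k_d)(1 − D₀(k_2−k_d)/(k_d L₀))] / (k_2−k_d).
Here k_2−k_d = 0.9760 d⁻¹ and 1 − D₀(k_2−k_d)/(k_d L₀) = 1 − 1.13×0.9760/(0.204×14.8) = 0.6347, so
t_c = ln(5.784 × 0.6347) / 0.9760 = 1.301 / 0.9760 = 1.333 d.
D_c = (k_d/k_2) L₀ e^(−k_d t_c) = (0.204/1.18) × 14.8 × e^(−0.204×1.333) = 0.1729 × 14.8 × 0.7620 = 1.950 mg/L.
Minimum DO = C_s − D_c = 9.13 − 1.950 = 7.180 mg/L.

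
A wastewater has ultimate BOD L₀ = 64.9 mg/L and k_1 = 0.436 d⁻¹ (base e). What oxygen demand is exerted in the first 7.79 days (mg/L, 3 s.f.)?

y ≈ 62.7 mg/L

y_t = L₀(1 − e^(−k_1 t)) = 64.9 × (1 − e^(−0.436×7.79))
= 64.9 × (1 − 0.03349) = 64.9 × 0.9665 = 62.73 mg/L.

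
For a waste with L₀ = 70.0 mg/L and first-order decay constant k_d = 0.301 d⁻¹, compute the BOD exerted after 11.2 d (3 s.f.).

y ≈ 67.6 mg/L

y_t = L₀(1 − e^(−k_d t)) = 70.0 × (1 − e^(−0.301×11.2))
= 70.0 × (1 − 0.03435) = 70.0 × 0.9657 = 67.60 mg/L.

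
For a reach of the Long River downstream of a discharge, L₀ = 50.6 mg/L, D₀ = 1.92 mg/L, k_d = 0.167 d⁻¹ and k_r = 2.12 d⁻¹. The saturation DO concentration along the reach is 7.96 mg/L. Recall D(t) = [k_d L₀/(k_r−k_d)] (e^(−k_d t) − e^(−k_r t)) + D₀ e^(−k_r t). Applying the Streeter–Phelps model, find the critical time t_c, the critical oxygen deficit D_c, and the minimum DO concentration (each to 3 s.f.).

t_c ≈ 1.00 d; D_c ≈ 3.37 mg/L; min DO ≈ 4.59 mg/L

At the critical point dD/dt = 0, so k_d L₀ e^(−k_d t) = k_r D. Substituting D(t) from the Streeter–Phelps equation and solving for t gives
t_c = ln[(k_r/k_d)(1 − D₀(k_r−k_d)/(k_d L₀))] / (k_r−k_d).
Here k_r−k_d = 1.953 d⁻¹ and 1 − D₀(k_r−k_d)/(k_d L₀) = 1 − 1.92×1.953/(0.167×50.6) = 0.5563, so
t_c = ln(12.69 × 0.5563) / 1.953 = 1.955 / 1.953 = 1.001 d.
D_c = (k_d/k_r) L₀ e^(−k_d t_c) = (0.167/2.12) × 50.6 × e^(−0.167×1.001) = 0.07877 × 50.6 × 0.8461 = 3.372 mg/L.
Minimum DO = C_s − D_c = 7.96 − 3.372 = 4.588 mg/L.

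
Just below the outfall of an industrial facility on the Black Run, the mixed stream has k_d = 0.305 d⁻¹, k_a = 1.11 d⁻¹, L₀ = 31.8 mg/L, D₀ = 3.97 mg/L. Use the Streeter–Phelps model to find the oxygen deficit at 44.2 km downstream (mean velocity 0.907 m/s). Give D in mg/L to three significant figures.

D ≈ 5.82 mg/L

Travel time t = x/v = 44.2 km / (0.907 m/s) = 44200 m / 0.907 m/s = 48730 s = 0.5640 d.
k_d L₀/(k_a−k_d) = 0.305×31.8/(1.11−0.305) = 9.699/0.8050 = 12.05 mg/L.
e^(−k_d t) = e^(−0.305×0.5640) = 0.8420; e^(−k_a t) = e^(−1.11×0.5640) = 0.5347.
D = 12.05 × (0.8420 − 0.5347) + 3.97 × 0.5347 = 3.702 + 2.123 = 5.825 mg/L.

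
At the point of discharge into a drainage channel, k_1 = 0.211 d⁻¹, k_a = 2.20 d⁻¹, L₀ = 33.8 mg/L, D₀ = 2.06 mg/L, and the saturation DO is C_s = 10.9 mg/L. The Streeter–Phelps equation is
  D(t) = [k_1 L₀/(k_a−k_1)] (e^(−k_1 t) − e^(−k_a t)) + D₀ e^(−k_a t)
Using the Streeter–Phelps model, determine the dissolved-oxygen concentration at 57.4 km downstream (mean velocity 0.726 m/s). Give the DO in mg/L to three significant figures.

DO ≈ 8.15 mg/L

Travel time t = x/v = 57.4 km / (0.726 m/s) = 57400 m / 0.726 m/s = 79060 s = 0.9151 d.
k_1 L₀/(k_a−k_1) = 0.211×33.8/(2.20−0.211) = 7.132/1.989 = 3.586 mg/L.
e^(−k_1 t) = e^(−0.211×0.9151) = 0.8244; e^(−k_a t) = e^(−2.20×0.9151) = 0.1336.
D = 3.586 × (0.8244 − 0.1336) + 2.06 × 0.1336 = 2.477 + 0.2751 = 2.752 mg/L.
DO = C_s − D = 10.9 − 2.752 = 8.148 mg/L.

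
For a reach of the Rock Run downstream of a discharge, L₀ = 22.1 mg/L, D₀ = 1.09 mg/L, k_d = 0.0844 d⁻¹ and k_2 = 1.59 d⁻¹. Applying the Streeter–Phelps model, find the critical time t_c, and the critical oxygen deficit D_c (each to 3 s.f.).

t_c ≈ 0.543 d; D_c ≈ 1.12 mg/L

With k_2/k_d = 18.84 and 1 − D₀(k_2−k_d)/(k_d L₀) = 0.1202,
t_c = ln(18.84 × 0.1202) / (1.59 − 0.0844) = ln(2.264) / 1.506 = 0.8170/1.506 = 0.5427 d.
D_c = (k_d/k_2) L₀ e^(−k_d t_c) = (0.0844/1.59) × 22.1 × e^(−0.0844×0.5427) = 0.05308 × 22.1 × 0.9552 = 1.121 mg/L.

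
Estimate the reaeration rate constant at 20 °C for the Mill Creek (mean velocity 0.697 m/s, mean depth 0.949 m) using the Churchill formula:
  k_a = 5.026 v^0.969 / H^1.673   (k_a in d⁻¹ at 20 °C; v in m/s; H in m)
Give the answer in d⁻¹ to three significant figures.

k_a ≈ 3.87 d⁻¹

k_a = 5.026 × 0.697^0.969 / 0.949^1.673 = 5.026 × 0.7048 / 0.9161 = 3.867 d⁻¹.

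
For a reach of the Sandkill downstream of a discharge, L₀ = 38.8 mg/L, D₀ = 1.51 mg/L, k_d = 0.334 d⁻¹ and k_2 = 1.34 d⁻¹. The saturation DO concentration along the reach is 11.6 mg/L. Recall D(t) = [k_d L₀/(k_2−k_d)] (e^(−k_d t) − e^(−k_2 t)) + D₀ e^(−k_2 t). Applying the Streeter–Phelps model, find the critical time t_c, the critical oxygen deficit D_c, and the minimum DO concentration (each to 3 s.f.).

t_c ≈ 1.26 d; D_c ≈ 6.36 mg/L; min DO ≈ 5.24 mg/L

With k_2/k_d = 4.012 and 1 − D₀(k_2−k_d)/(k_d L₀) = 0.8828,
t_c = ln(4.012 × 0.8828) / (1.34 − 0.334) = ln(3.542) / 1.006 = 1.265/1.006 = 1.257 d.
L(t_c) = L₀ e^(−k_d t_c) = 38.8 × 0.6571 = 25.50 mg/L, and at the critical point k_2 D_c = k_d L, so D_c = (0.334/1.34) × 25.50 = 6.355 mg/L.
Minimum DO = C_s − D_c = 11.6 − 6.355 = 5.245 mg/L.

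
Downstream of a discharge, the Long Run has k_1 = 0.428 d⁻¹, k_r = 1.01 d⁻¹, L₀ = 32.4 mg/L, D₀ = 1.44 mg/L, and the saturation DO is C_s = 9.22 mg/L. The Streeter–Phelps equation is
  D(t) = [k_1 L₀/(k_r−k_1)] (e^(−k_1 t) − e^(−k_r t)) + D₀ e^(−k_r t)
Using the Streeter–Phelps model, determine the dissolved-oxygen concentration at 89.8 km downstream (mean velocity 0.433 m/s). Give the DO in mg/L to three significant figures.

Travel time t = x/v = 89.8 km / (0.433 m/s) = 89800 m / 0.433 m/s = 207400 s = 2.400 d.
k_1 L₀/(k_r−k_1) = 0.428×32.4/(1.01−0.428) = 13.87/0.5820 = 23.83 mg/L.
e^(−k_1 t) = e^(−0.428×2.400) = 0.3580; e^(−k_r t) = e^(−1.01×2.400) = 0.08854.
D = 23.83 × (0.3580 − 0.08854) + 1.44 × 0.08854 = 6.419 + 0.1275 = 6.547 mg/L.
DO = C_s − D = 9.22 − 6.547 = 2.673 mg/L.

DO ≈ 2.67 mg/L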